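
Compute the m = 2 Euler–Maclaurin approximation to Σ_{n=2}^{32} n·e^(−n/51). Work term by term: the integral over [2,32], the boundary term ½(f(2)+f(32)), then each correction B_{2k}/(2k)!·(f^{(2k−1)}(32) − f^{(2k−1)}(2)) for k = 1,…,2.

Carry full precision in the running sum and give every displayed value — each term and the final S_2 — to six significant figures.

S_2 ≈ 348.281

Integral: ∫_2^32 x·e^(−x/51) dx = 338.836.
Boundary: ½(f(2) + f(32)) = ½(1.92309 + 17.0864) = 9.50476.
Running total after boundary: 348.341.
Order-1 term: 1/12 · (0.198923 − 0.923836) = -0.0604094.
Running total after k=1: 348.281.
Order-2 term: −1/720 · (0.000487053 − 0.00109455) = 8.43744e-07.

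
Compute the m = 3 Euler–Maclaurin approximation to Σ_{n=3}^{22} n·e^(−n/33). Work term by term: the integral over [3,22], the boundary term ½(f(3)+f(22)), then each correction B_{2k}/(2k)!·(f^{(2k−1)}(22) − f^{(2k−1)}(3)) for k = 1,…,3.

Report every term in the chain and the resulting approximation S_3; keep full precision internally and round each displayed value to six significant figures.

S_3 ≈ 159.874

Integral: ∫_3^22 x·e^(−x/33) dx = 152.912.
Boundary: ½(f(3) + f(22)) = ½(2.73930 + 11.2952) = 7.01724.
So far: 159.929.
k=1: B_{2}/(2)! × [f^{(1)}(22) − f^{(1)}(3)] = 1/12 × (0.171139 − 0.830092) = -0.0549127.
Running total after k=1: 159.874.
k=2: B_{4}/(4)! × [f^{(3)}(22) − f^{(3)}(3)] = −1/720 × (0.00110007 − 0.00243920) = 1.85991e-06.
Running total after k=2: 159.874.
k=3: B_{6}/(6)! × [f^{(5)}(22) − f^{(5)}(3)] = 1/30240 × (1.87602e-06 − 3.77976e-06) = -6.29544e-11.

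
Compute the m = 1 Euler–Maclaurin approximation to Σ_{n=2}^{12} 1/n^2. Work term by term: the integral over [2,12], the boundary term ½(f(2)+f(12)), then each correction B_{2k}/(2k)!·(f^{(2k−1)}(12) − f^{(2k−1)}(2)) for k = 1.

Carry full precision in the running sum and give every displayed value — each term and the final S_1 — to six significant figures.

Integral: ∫_2^12 1/x^2 dx = 0.416667.
½[f(2) + f(12)] = ½[0.250000 + 0.00694444] = 0.128472.
So far: 0.545139.
Order-1 term: 1/12 · (-0.00115741 − (-0.250000)) = 0.0207369.

S_1 ≈ 0.565876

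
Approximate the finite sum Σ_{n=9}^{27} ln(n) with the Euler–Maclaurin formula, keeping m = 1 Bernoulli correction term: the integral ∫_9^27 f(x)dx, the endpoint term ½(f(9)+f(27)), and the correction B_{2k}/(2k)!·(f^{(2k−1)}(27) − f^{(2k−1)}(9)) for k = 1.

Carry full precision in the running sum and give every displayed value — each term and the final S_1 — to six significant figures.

S_1 ≈ 53.9529

Integral: ∫_9^27 ln(x) dx = 51.2126.
Boundary: ½(f(9) + f(27)) = ½(2.19722 + 3.29584) = 2.74653.
Running total after boundary: 53.9591.
k=1: B_{2}/(2)! × [f^{(1)}(27) − f^{(1)}(9)] = 1/12 × (0.0370370 − 0.111111) = -0.00617284.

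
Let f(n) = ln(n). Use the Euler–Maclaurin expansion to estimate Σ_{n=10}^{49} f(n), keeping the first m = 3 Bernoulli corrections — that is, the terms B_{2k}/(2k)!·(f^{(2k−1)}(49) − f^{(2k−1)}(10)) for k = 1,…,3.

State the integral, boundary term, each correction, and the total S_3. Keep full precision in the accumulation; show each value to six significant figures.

S_3 ≈ 131.764

Integral: ∫_10^49 ln(x) dx = 128.673.
Endpoint term: (f(10) + f(49))/2 = (2.30259 + 3.89182)/2 = 3.09720.
So far: 131.771.
Order-1 term: 1/12 · (0.0204082 − 0.100000) = -0.00663265.
Running total after k=1: 131.764.
Order-2 term: −1/720 · (1.69997e-05 − 0.00200000) = 2.75417e-06.
Running total after k=2: 131.764.
Order-3 term: 1/30240 · (8.49632e-08 − 0.000240000) = -7.93370e-09.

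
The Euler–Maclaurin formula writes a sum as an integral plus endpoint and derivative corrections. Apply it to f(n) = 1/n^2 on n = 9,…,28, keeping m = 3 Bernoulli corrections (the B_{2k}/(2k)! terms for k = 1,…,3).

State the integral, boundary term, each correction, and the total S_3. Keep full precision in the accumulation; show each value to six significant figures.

S_3 ≈ 0.0824279

Integral: ∫_9^28 1/x^2 dx = 0.0753968.
Boundary: ½(f(9) + f(28)) = ½(0.0123457 + 0.00127551) = 0.00681059.
Running total after boundary: 0.0822074.
Correction k=1: B_{2}/2! · (f^{(1)}(28) − f^{(1)}(9)) = 1/12 · (-9.11079e-05 − (-0.00274348)) = 0.000221031.
Running total after k=1: 0.0824285.
Correction k=2: B_{4}/4! · (f^{(3)}(28) − f^{(3)}(9)) = −1/720 · (-1.39451e-06 − (-0.000406442)) = -5.62566e-07.
Running total after k=2: 0.0824279.
Correction k=3: B_{6}/6! · (f^{(5)}(28) − f^{(5)}(9)) = 1/30240 · (-5.33613e-08 − (-0.000150534)) = 4.97622e-09.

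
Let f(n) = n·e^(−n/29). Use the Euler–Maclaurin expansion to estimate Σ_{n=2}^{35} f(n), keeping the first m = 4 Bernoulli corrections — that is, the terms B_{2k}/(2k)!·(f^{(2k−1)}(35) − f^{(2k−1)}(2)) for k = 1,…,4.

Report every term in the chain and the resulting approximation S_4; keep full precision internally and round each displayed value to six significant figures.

S_4 ≈ 290.006

∫_2^35 x·e^(−x/29) dx evaluates to 283.915.
Boundary: ½(f(2) + f(35)) = ½(1.86672 + 10.4693) = 6.16803.
So far: 290.083.
Order-1 term: 1/12 · (-0.0618878 − 0.868989) = -0.0775731.
Running total after k=1: 290.006.
Order-2 term: −1/720 · (0.000637765 − 0.00325292) = 3.63216e-06.
Running total after k=2: 290.006.
Order-3 term: 1/30240 · (1.60418e-06 − 6.50721e-06) = -1.62137e-10.
Running total after k=3: 290.006.
Order-4 term: −1/1209600 · (2.91323e-09 − 1.08757e-08) = 6.58276e-15.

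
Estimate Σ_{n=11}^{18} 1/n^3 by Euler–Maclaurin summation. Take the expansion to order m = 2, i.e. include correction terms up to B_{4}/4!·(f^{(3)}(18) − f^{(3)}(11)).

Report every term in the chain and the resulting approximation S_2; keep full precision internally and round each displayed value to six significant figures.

∫_11^18 1/x^3 dx evaluates to 0.00258902.
Boundary: ½(f(11) + f(18)) = ½(0.000751315 + 0.000171468) = 0.000461391.
Integral + boundary = 0.00305041.
Order-1 term: 1/12 · (-2.85780e-05 − (-0.000204904)) = 1.46938e-05.
Running total after k=1: 0.00306511.
Order-2 term: −1/720 · (-1.76407e-06 − (-3.38684e-05)) = -4.45894e-08.

S_2 ≈ 0.00306506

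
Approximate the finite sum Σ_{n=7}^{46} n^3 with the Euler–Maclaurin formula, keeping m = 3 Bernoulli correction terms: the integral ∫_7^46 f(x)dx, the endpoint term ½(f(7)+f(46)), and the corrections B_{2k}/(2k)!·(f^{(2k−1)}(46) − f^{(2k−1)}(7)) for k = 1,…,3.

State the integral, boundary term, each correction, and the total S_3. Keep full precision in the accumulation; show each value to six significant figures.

S_3 ≈ 1.16812e+06

The integral term ∫_7^46 x^3 dx = 1.11876e+06.
½[f(7) + f(46)] = ½[343.000 + 97336.0] = 48839.5.
So far: 1.16760e+06.
k=1: B_{2}/(2)! × [f^{(1)}(46) − f^{(1)}(7)] = 1/12 × (6348.00 − 147.000) = 516.750.
After k=1: 1.16812e+06.
k=2: B_{4}/(4)! × [f^{(3)}(46) − f^{(3)}(7)] = −1/720 × (6.00000 − 6.00000) = 0.00000.
After k=2: 1.16812e+06.
k=3: B_{6}/(6)! × [f^{(5)}(46) − f^{(5)}(7)] = 1/30240 × (0.00000 − 0.00000) = 0.00000.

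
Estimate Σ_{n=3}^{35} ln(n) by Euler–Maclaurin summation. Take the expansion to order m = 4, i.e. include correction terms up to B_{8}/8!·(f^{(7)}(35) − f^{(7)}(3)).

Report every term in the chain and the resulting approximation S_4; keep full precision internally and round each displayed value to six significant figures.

∫_3^35 ln(x) dx evaluates to 89.1413.
Endpoint term: (f(3) + f(35))/2 = (1.09861 + 3.55535)/2 = 2.32698.
So far: 91.4683.
Order-1 term: 1/12 · (0.0285714 − 0.333333) = -0.0253968.
Running total after k=1: 91.4429.
Order-2 term: −1/720 · (4.66472e-05 − 0.0740741) = 0.000102816.
Running total after k=2: 91.4430.
Order-3 term: 1/30240 · (4.56952e-07 − 0.0987654) = -3.26604e-06.
Running total after k=3: 91.4430.
Order-4 term: −1/1209600 · (1.11907e-08 − 0.329218) = 2.72171e-07.

S_4 ≈ 91.4430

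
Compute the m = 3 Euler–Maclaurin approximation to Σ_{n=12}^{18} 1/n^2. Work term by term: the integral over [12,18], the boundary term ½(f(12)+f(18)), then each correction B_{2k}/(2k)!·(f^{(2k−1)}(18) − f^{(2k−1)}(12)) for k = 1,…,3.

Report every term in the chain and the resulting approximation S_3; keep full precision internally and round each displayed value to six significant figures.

S_3 ≈ 0.0328610

Integral: ∫_12^18 1/x^2 dx = 0.0277778.
Boundary: ½(f(12) + f(18)) = ½(0.00694444 + 0.00308642) = 0.00501543.
So far: 0.0327932.
Correction k=1: B_{2}/2! · (f^{(1)}(18) − f^{(1)}(12)) = 1/12 · (-0.000342936 − (-0.00115741)) = 6.78727e-05.
Running total after k=1: 0.0328611.
Correction k=2: B_{4}/4! · (f^{(3)}(18) − f^{(3)}(12)) = −1/720 · (-1.27013e-05 − (-9.64506e-05)) = -1.16318e-07.
Running total after k=2: 0.0328610.
Correction k=3: B_{6}/6! · (f^{(5)}(18) − f^{(5)}(12)) = 1/30240 · (-1.17605e-06 − (-2.00939e-05)) = 6.25590e-10.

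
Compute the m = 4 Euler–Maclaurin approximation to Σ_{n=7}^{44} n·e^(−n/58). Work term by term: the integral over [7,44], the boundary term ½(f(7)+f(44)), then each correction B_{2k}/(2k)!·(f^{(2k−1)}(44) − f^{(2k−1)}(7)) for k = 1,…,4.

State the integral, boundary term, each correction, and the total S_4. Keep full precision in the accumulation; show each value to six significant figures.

S_4 ≈ 584.201

Integral: ∫_7^44 x·e^(−x/58) dx = 570.851.
Boundary: ½(f(7) + f(44)) = ½(6.20416 + 20.6057) = 13.4049.
Running total after boundary: 584.256.
Correction k=1: B_{2}/2! · (f^{(1)}(44) − f^{(1)}(7)) = 1/12 · (0.113041 − 0.779341) = -0.0555250.
Running total after k=1: 584.201.
Correction k=2: B_{4}/4! · (f^{(3)}(44) − f^{(3)}(7)) = −1/720 · (0.000312029 − 0.000758608) = 6.20250e-07.
Running total after k=2: 584.201.
Correction k=3: B_{6}/6! · (f^{(5)}(44) − f^{(5)}(7)) = 1/30240 · (1.75522e-07 − 3.82148e-07) = -6.83289e-12.
Running total after k=3: 584.201.
Correction k=4: B_{8}/8! · (f^{(7)}(44) − f^{(7)}(7)) = −1/1209600 · (7.67800e-11 − 1.60163e-10) = 6.89344e-17.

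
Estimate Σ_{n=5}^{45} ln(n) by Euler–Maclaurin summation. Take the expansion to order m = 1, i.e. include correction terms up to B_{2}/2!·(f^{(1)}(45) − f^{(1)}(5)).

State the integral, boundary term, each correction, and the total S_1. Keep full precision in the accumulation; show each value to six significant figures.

S_1 ≈ 125.946

The integral term ∫_5^45 ln(x) dx = 123.253.
Boundary: ½(f(5) + f(45)) = ½(1.60944 + 3.80666) = 2.70805.
Integral + boundary = 125.961.
Correction k=1: B_{2}/2! · (f^{(1)}(45) − f^{(1)}(5)) = 1/12 · (0.0222222 − 0.200000) = -0.0148148.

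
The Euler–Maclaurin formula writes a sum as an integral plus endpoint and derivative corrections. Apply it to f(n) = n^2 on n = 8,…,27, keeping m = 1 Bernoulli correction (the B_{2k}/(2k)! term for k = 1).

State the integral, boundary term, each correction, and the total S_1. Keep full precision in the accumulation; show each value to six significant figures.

Integral: ∫_8^27 x^2 dx = 6390.33.
½[f(8) + f(27)] = ½[64.0000 + 729.000] = 396.500.
Running total after boundary: 6786.83.
k=1: B_{2}/(2)! × [f^{(1)}(27) − f^{(1)}(8)] = 1/12 × (54.0000 − 16.0000) = 3.16667.

S_1 ≈ 6790.00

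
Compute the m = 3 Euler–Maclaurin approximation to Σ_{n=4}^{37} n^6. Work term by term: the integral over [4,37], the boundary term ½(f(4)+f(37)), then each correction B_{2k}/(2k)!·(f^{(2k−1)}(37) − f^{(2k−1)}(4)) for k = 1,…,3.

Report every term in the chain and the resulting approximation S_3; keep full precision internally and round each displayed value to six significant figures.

S_3 ≈ 1.48792e+10

∫_4^37 x^6 dx evaluates to 1.35617e+10.
½[f(4) + f(37)] = ½[4096.00 + 2.56573e+09] = 1.28287e+09.
So far: 1.48446e+10.
Correction k=1: B_{2}/2! · (f^{(1)}(37) − f^{(1)}(4)) = 1/12 · (4.16064e+08 − 6144.00) = 3.46715e+07.
Running total after k=1: 1.48792e+10.
Correction k=2: B_{4}/4! · (f^{(3)}(37) − f^{(3)}(4)) = −1/720 · (6.07836e+06 − 7680.00) = -8431.50.
Running total after k=2: 1.48792e+10.
Correction k=3: B_{6}/6! · (f^{(5)}(37) − f^{(5)}(4)) = 1/30240 · (26640.0 − 2880.00) = 0.785714.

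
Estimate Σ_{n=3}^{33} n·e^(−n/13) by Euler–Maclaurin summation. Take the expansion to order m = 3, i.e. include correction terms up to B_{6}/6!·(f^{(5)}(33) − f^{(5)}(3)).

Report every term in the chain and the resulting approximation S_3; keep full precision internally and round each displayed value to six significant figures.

S_3 ≈ 120.334

Integral: ∫_3^33 x·e^(−x/13) dx = 117.901.
Endpoint term: (f(3) + f(33))/2 = (2.38177 + 2.60660)/2 = 2.49418.
Integral + boundary = 120.395.
Order-1 term: 1/12 · (-0.121520 − 0.610710) = -0.0610191.
After k=1: 120.334.
Order-2 term: −1/720 · (0.000215716 − 0.0130092) = 1.77687e-05.
After k=2: 120.334.
Order-3 term: 1/30240 · (6.80759e-06 − 0.000132572) = -4.15889e-09.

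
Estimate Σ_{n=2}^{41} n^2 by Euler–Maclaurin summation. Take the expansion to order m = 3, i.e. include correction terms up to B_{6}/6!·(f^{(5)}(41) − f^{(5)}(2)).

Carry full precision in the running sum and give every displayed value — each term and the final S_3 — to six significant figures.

The integral term ∫_2^41 x^2 dx = 22971.0.
½[f(2) + f(41)] = ½[4.00000 + 1681.00] = 842.500.
Running total after boundary: 23813.5.
Order-1 term: 1/12 · (82.0000 − 4.00000) = 6.50000.
Partial sum through k=1: 23820.0.
Order-2 term: −1/720 · (0.00000 − 0.00000) = 0.00000.
Partial sum through k=2: 23820.0.
Order-3 term: 1/30240 · (0.00000 − 0.00000) = 0.00000.

S_3 ≈ 23820.0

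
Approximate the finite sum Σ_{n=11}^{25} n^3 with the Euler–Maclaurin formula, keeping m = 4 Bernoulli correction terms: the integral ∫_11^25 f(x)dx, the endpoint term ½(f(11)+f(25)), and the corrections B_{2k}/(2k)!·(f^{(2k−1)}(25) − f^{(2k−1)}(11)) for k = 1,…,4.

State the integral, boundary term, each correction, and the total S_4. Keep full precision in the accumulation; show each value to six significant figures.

S_4 ≈ 102600

∫_11^25 x^3 dx evaluates to 93996.0.
Boundary: ½(f(11) + f(25)) = ½(1331.00 + 15625.0) = 8478.00.
Integral + boundary = 102474.
Correction k=1: B_{2}/2! · (f^{(1)}(25) − f^{(1)}(11)) = 1/12 · (1875.00 − 363.000) = 126.000.
Partial sum through k=1: 102600.
Correction k=2: B_{4}/4! · (f^{(3)}(25) − f^{(3)}(11)) = −1/720 · (6.00000 − 6.00000) = 0.00000.
Partial sum through k=2: 102600.
Correction k=3: B_{6}/6! · (f^{(5)}(25) − f^{(5)}(11)) = 1/30240 · (0.00000 − 0.00000) = 0.00000.
Partial sum through k=3: 102600.
Correction k=4: B_{8}/8! · (f^{(7)}(25) − f^{(7)}(11)) = −1/1209600 · (0.00000 − 0.00000) = 0.00000.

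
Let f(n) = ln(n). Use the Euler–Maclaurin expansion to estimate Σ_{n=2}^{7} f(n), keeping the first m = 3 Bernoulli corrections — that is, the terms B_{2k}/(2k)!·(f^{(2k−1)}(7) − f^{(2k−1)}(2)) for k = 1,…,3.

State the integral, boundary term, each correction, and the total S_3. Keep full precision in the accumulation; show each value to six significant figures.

S_3 ≈ 8.52516

The integral term ∫_2^7 ln(x) dx = 7.23508.
Boundary: ½(f(2) + f(7)) = ½(0.693147 + 1.94591) = 1.31953.
Running total after boundary: 8.55461.
Order-1 term: 1/12 · (0.142857 − 0.500000) = -0.0297619.
Partial sum through k=1: 8.52484.
Order-2 term: −1/720 · (0.00583090 − 0.250000) = 0.000339124.
Partial sum through k=2: 8.52518.
Order-3 term: 1/30240 · (0.00142798 − 0.750000) = -2.47544e-05.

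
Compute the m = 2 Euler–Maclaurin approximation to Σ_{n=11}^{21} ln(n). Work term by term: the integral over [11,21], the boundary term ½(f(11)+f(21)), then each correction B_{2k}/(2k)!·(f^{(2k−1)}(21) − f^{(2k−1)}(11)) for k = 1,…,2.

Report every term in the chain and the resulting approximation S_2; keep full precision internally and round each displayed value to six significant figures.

Integral: ∫_11^21 ln(x) dx = 27.5581.
Endpoint term: (f(11) + f(21))/2 = (2.39790 + 3.04452)/2 = 2.72121.
So far: 30.2793.
k=1: B_{2}/(2)! × [f^{(1)}(21) − f^{(1)}(11)] = 1/12 × (0.0476190 − 0.0909091) = -0.00360750.
After k=1: 30.2757.
k=2: B_{4}/(4)! × [f^{(3)}(21) − f^{(3)}(11)] = −1/720 × (0.000215959 − 0.00150263) = 1.78704e-06.

S_2 ≈ 30.2757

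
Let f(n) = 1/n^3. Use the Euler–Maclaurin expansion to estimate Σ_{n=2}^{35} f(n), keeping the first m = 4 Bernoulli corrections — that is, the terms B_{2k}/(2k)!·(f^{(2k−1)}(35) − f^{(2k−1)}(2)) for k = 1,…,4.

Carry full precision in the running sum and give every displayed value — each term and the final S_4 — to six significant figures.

∫_2^35 1/x^3 dx evaluates to 0.124592.
Endpoint term: (f(2) + f(35))/2 = (0.125000 + 2.33236e-05)/2 = 0.0625117.
Integral + boundary = 0.187103.
Correction k=1: B_{2}/2! · (f^{(1)}(35) − f^{(1)}(2)) = 1/12 · (-1.99917e-06 − (-0.187500)) = 0.0156248.
After k=1: 0.202728.
Correction k=2: B_{4}/4! · (f^{(3)}(35) − f^{(3)}(2)) = −1/720 · (-3.26395e-08 − (-0.937500)) = -0.00130208.
After k=2: 0.201426.
Correction k=3: B_{6}/6! · (f^{(5)}(35) − f^{(5)}(2)) = 1/30240 · (-1.11907e-09 − (-9.84375)) = 0.000325521.
After k=3: 0.201752.
Correction k=4: B_{8}/8! · (f^{(7)}(35) − f^{(7)}(2)) = −1/1209600 · (-6.57737e-11 − (-177.188)) = -0.000146484.

S_4 ≈ 0.201605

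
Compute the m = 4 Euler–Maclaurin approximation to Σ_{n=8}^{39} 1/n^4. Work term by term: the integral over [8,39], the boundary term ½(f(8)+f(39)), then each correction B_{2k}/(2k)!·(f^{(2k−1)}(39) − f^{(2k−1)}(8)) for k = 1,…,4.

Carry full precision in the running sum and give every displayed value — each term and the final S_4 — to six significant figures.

∫_8^39 1/x^4 dx evaluates to 0.000645422.
Boundary: ½(f(8) + f(39)) = ½(0.000244141 + 4.32257e-07) = 0.000122286.
So far: 0.000767709.
Correction k=1: B_{2}/2! · (f^{(1)}(39) − f^{(1)}(8)) = 1/12 · (-4.43340e-08 − (-0.000122070)) = 1.01688e-05.
After k=1: 0.000777878.
Correction k=2: B_{4}/4! · (f^{(3)}(39) − f^{(3)}(8)) = −1/720 · (-8.74438e-10 − (-5.72205e-05)) = -7.94716e-08.
After k=2: 0.000777798.
Correction k=3: B_{6}/6! · (f^{(5)}(39) − f^{(5)}(8)) = 1/30240 · (-3.21950e-11 − (-5.00679e-05)) = 1.65568e-09.
After k=3: 0.000777800.
Correction k=4: B_{8}/8! · (f^{(7)}(39) − f^{(7)}(8)) = −1/1209600 · (-1.90503e-12 − (-7.04080e-05)) = -5.82077e-11.

S_4 ≈ 0.000777800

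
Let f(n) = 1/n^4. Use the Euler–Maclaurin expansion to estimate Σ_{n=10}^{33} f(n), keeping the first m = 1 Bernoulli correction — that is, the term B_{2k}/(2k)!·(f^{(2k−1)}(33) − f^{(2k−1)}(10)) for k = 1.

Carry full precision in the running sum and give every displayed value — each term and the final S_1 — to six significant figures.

S_1 ≈ 0.000377804

Integral: ∫_10^33 1/x^4 dx = 0.000324058.
½[f(10) + f(33)] = ½[0.000100000 + 8.43226e-07] = 5.04216e-05.
Running total after boundary: 0.000374479.
Order-1 term: 1/12 · (-1.02209e-07 − (-4.00000e-05)) = 3.32482e-06.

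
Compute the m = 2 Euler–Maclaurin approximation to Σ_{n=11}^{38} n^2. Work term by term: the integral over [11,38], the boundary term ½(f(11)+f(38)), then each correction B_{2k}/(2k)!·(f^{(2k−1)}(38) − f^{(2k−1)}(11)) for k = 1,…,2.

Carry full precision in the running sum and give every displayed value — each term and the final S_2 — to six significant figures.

The integral term ∫_11^38 x^2 dx = 17847.0.
½[f(11) + f(38)] = ½[121.000 + 1444.00] = 782.500.
Integral + boundary = 18629.5.
Order-1 term: 1/12 · (76.0000 − 22.0000) = 4.50000.
Partial sum through k=1: 18634.0.
Order-2 term: −1/720 · (0.00000 − 0.00000) = 0.00000.

S_2 ≈ 18634.0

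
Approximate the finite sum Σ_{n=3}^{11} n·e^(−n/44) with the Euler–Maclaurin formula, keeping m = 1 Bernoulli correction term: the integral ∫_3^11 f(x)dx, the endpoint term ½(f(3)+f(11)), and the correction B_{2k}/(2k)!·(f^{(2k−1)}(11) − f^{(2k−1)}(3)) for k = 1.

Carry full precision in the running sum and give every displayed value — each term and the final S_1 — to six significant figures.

∫_3^11 x·e^(−x/44) dx evaluates to 47.0015.
½[f(3) + f(11)] = ½[2.80227 + 8.56681] = 5.68454.
Integral + boundary = 52.6861.
Correction k=1: B_{2}/2! · (f^{(1)}(11) − f^{(1)}(3)) = 1/12 · (0.584101 − 0.870403) = -0.0238585.

S_1 ≈ 52.6622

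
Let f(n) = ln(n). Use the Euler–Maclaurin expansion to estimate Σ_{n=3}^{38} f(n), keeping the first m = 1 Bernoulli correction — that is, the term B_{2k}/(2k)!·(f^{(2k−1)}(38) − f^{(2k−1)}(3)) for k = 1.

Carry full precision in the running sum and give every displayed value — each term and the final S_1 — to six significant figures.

S_1 ≈ 102.275

The integral term ∫_3^38 ln(x) dx = 99.9324.
½[f(3) + f(38)] = ½[1.09861 + 3.63759] = 2.36810.
Running total after boundary: 102.301.
k=1: B_{2}/(2)! × [f^{(1)}(38) − f^{(1)}(3)] = 1/12 × (0.0263158 − 0.333333) = -0.0255848.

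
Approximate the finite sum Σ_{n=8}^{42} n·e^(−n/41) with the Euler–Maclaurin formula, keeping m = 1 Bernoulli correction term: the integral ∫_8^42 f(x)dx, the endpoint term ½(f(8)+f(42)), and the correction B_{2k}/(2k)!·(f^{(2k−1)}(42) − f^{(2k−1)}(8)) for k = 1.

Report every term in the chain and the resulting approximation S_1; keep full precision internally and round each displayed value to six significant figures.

∫_8^42 x·e^(−x/41) dx evaluates to 431.144.
Boundary: ½(f(8) + f(42)) = ½(6.58187 + 15.0786) = 10.8303.
Running total after boundary: 441.974.
Correction k=1: B_{2}/2! · (f^{(1)}(42) − f^{(1)}(8)) = 1/12 · (-0.00875647 − 0.662201) = -0.0559131.

S_1 ≈ 441.918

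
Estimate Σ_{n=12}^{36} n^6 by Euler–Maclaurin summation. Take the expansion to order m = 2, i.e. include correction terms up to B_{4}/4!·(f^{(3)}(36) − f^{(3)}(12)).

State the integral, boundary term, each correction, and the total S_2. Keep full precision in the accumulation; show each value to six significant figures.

S_2 ≈ 1.23097e+10

∫_12^36 x^6 dx evaluates to 1.11898e+10.
Boundary: ½(f(12) + f(36)) = ½(2.98598e+06 + 2.17678e+09) = 1.08988e+09.
So far: 1.22796e+10.
k=1: B_{2}/(2)! × [f^{(1)}(36) − f^{(1)}(12)] = 1/12 × (3.62797e+08 − 1.49299e+06) = 3.01087e+07.
Running total after k=1: 1.23098e+10.
k=2: B_{4}/(4)! × [f^{(3)}(36) − f^{(3)}(12)] = −1/720 × (5.59872e+06 − 207360) = -7488.00.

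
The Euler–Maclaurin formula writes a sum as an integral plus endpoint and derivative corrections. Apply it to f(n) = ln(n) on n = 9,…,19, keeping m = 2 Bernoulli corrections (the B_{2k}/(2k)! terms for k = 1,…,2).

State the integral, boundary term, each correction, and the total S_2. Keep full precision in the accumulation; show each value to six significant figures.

S_2 ≈ 28.7353

∫_9^19 ln(x) dx evaluates to 26.1693.
Boundary: ½(f(9) + f(19)) = ½(2.19722 + 2.94444) = 2.57083.
So far: 28.7402.
Order-1 term: 1/12 · (0.0526316 − 0.111111) = -0.00487329.
Partial sum through k=1: 28.7353.
Order-2 term: −1/720 · (0.000291588 − 0.00274348) = 3.40541e-06.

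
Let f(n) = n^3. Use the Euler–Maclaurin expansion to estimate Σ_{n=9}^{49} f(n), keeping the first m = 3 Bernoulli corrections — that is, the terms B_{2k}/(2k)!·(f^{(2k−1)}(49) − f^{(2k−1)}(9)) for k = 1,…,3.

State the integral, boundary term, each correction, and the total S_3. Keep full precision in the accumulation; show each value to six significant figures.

S_3 ≈ 1.49933e+06

Integral: ∫_9^49 x^3 dx = 1.43956e+06.
Boundary: ½(f(9) + f(49)) = ½(729.000 + 117649) = 59189.0.
Integral + boundary = 1.49875e+06.
Correction k=1: B_{2}/2! · (f^{(1)}(49) − f^{(1)}(9)) = 1/12 · (7203.00 − 243.000) = 580.000.
Running total after k=1: 1.49933e+06.
Correction k=2: B_{4}/4! · (f^{(3)}(49) − f^{(3)}(9)) = −1/720 · (6.00000 − 6.00000) = 0.00000.
Running total after k=2: 1.49933e+06.
Correction k=3: B_{6}/6! · (f^{(5)}(49) − f^{(5)}(9)) = 1/30240 · (0.00000 − 0.00000) = 0.00000.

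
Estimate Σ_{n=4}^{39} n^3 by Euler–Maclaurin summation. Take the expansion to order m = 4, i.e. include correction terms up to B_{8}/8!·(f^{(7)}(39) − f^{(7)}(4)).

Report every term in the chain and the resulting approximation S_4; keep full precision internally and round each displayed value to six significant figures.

∫_4^39 x^3 dx evaluates to 578296.
½[f(4) + f(39)] = ½[64.0000 + 59319.0] = 29691.5.
So far: 607988.
Correction k=1: B_{2}/2! · (f^{(1)}(39) − f^{(1)}(4)) = 1/12 · (4563.00 − 48.0000) = 376.250.
After k=1: 608364.
Correction k=2: B_{4}/4! · (f^{(3)}(39) − f^{(3)}(4)) = −1/720 · (6.00000 − 6.00000) = 0.00000.
After k=2: 608364.
Correction k=3: B_{6}/6! · (f^{(5)}(39) − f^{(5)}(4)) = 1/30240 · (0.00000 − 0.00000) = 0.00000.
After k=3: 608364.
Correction k=4: B_{8}/8! · (f^{(7)}(39) − f^{(7)}(4)) = −1/1209600 · (0.00000 − 0.00000) = 0.00000.

S_4 ≈ 608364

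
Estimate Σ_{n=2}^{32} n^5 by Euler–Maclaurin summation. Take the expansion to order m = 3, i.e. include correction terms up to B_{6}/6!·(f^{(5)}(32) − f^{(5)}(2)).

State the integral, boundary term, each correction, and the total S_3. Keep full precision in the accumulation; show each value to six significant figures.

Integral: ∫_2^32 x^5 dx = 1.78957e+08.
½[f(2) + f(32)] = ½[32.0000 + 3.35544e+07] = 1.67772e+07.
Running total after boundary: 1.95734e+08.
Correction k=1: B_{2}/2! · (f^{(1)}(32) − f^{(1)}(2)) = 1/12 · (5.24288e+06 − 80.0000) = 436900.
Partial sum through k=1: 1.96171e+08.
Correction k=2: B_{4}/4! · (f^{(3)}(32) − f^{(3)}(2)) = −1/720 · (61440.0 − 240.000) = -85.0000.
Partial sum through k=2: 1.96171e+08.
Correction k=3: B_{6}/6! · (f^{(5)}(32) − f^{(5)}(2)) = 1/30240 · (120.000 − 120.000) = 0.00000.

S_3 ≈ 1.96171e+08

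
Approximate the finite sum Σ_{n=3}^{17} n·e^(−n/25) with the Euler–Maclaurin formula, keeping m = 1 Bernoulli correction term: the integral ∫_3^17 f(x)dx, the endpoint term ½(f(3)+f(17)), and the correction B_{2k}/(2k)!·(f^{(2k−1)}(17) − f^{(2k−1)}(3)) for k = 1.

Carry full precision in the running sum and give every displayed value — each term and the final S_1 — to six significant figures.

S_1 ≈ 94.4816

∫_3^17 x·e^(−x/25) dx evaluates to 88.8965.
½[f(3) + f(17)] = ½[2.66076 + 8.61249] = 5.63663.
Running total after boundary: 94.5331.
Order-1 term: 1/12 · (0.162117 − 0.780490) = -0.0515310.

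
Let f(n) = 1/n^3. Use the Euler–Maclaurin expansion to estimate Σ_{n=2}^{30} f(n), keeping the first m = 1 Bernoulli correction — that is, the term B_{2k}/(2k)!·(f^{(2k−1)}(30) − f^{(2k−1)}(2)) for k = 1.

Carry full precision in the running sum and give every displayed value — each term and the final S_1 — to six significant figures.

S_1 ≈ 0.202588

∫_2^30 1/x^3 dx evaluates to 0.124444.
Boundary: ½(f(2) + f(30)) = ½(0.125000 + 3.70370e-05) = 0.0625185.
Integral + boundary = 0.186963.
k=1: B_{2}/(2)! × [f^{(1)}(30) − f^{(1)}(2)] = 1/12 × (-3.70370e-06 − (-0.187500)) = 0.0156247.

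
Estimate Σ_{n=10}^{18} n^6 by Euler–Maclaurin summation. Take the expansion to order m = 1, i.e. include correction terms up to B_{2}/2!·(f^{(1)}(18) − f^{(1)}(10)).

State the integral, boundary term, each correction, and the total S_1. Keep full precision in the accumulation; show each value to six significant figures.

∫_10^18 x^6 dx evaluates to 8.60314e+07.
Endpoint term: (f(10) + f(18))/2 = (1.00000e+06 + 3.40122e+07)/2 = 1.75061e+07.
So far: 1.03538e+08.
k=1: B_{2}/(2)! × [f^{(1)}(18) − f^{(1)}(10)] = 1/12 × (1.13374e+07 − 600000) = 894784.

S_1 ≈ 1.04432e+08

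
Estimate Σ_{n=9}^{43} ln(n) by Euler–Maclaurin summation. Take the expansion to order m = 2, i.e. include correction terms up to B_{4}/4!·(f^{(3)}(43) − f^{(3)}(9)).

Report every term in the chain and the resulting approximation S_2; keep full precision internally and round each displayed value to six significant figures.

The integral term ∫_9^43 ln(x) dx = 107.957.
½[f(9) + f(43)] = ½[2.19722 + 3.76120] = 2.97921.
So far: 110.936.
Correction k=1: B_{2}/2! · (f^{(1)}(43) − f^{(1)}(9)) = 1/12 · (0.0232558 − 0.111111) = -0.00732127.
Partial sum through k=1: 110.928.
Correction k=2: B_{4}/4! · (f^{(3)}(43) − f^{(3)}(9)) = −1/720 · (2.51550e-05 − 0.00274348) = 3.77546e-06.

S_2 ≈ 110.928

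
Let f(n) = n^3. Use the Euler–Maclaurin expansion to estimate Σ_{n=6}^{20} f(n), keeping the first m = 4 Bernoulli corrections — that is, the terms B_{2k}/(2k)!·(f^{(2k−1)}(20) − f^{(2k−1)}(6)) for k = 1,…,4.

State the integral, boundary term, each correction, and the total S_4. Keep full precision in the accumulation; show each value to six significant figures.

Integral: ∫_6^20 x^3 dx = 39676.0.
Endpoint term: (f(6) + f(20))/2 = (216.000 + 8000.00)/2 = 4108.00.
Integral + boundary = 43784.0.
Correction k=1: B_{2}/2! · (f^{(1)}(20) − f^{(1)}(6)) = 1/12 · (1200.00 − 108.000) = 91.0000.
Partial sum through k=1: 43875.0.
Correction k=2: B_{4}/4! · (f^{(3)}(20) − f^{(3)}(6)) = −1/720 · (6.00000 − 6.00000) = 0.00000.
Partial sum through k=2: 43875.0.
Correction k=3: B_{6}/6! · (f^{(5)}(20) − f^{(5)}(6)) = 1/30240 · (0.00000 − 0.00000) = 0.00000.
Partial sum through k=3: 43875.0.
Correction k=4: B_{8}/8! · (f^{(7)}(20) − f^{(7)}(6)) = −1/1209600 · (0.00000 − 0.00000) = 0.00000.

S_4 ≈ 43875.0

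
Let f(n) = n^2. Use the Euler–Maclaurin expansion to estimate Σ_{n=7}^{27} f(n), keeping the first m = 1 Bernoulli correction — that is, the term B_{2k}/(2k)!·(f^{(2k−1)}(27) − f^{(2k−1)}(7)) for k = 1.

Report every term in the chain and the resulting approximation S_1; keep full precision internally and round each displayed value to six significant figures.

Integral: ∫_7^27 x^2 dx = 6446.67.
½[f(7) + f(27)] = ½[49.0000 + 729.000] = 389.000.
Integral + boundary = 6835.67.
k=1: B_{2}/(2)! × [f^{(1)}(27) − f^{(1)}(7)] = 1/12 × (54.0000 − 14.0000) = 3.33333.

S_1 ≈ 6839.00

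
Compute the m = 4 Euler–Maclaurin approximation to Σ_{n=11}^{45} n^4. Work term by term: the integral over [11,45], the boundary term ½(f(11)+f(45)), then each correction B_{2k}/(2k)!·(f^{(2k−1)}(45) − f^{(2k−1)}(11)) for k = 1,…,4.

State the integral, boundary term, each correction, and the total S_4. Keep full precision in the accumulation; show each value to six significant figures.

The integral term ∫_11^45 x^4 dx = 3.68734e+07.
Boundary: ½(f(11) + f(45)) = ½(14641.0 + 4.10062e+06) = 2.05763e+06.
So far: 3.89310e+07.
Correction k=1: B_{2}/2! · (f^{(1)}(45) − f^{(1)}(11)) = 1/12 · (364500 − 5324.00) = 29931.3.
Running total after k=1: 3.89610e+07.
Correction k=2: B_{4}/4! · (f^{(3)}(45) − f^{(3)}(11)) = −1/720 · (1080.00 − 264.000) = -1.13333.
Running total after k=2: 3.89610e+07.
Correction k=3: B_{6}/6! · (f^{(5)}(45) − f^{(5)}(11)) = 1/30240 · (0.00000 − 0.00000) = 0.00000.
Running total after k=3: 3.89610e+07.
Correction k=4: B_{8}/8! · (f^{(7)}(45) − f^{(7)}(11)) = −1/1209600 · (0.00000 − 0.00000) = 0.00000.

S_4 ≈ 3.89610e+07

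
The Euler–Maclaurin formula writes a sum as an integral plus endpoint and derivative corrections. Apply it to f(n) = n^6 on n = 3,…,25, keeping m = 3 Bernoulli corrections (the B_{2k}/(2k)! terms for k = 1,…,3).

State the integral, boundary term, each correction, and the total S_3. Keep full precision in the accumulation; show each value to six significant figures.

S_3 ≈ 9.98881e+08

∫_3^25 x^6 dx evaluates to 8.71930e+08.
½[f(3) + f(25)] = ½[729.000 + 2.44141e+08] = 1.22071e+08.
Integral + boundary = 9.94001e+08.
k=1: B_{2}/(2)! × [f^{(1)}(25) − f^{(1)}(3)] = 1/12 × (5.85938e+07 − 1458.00) = 4.88269e+06.
Partial sum through k=1: 9.98884e+08.
k=2: B_{4}/(4)! × [f^{(3)}(25) − f^{(3)}(3)] = −1/720 × (1.87500e+06 − 3240.00) = -2599.67.
Partial sum through k=2: 9.98881e+08.
k=3: B_{6}/(6)! × [f^{(5)}(25) − f^{(5)}(3)] = 1/30240 × (18000.0 − 2160.00) = 0.523810.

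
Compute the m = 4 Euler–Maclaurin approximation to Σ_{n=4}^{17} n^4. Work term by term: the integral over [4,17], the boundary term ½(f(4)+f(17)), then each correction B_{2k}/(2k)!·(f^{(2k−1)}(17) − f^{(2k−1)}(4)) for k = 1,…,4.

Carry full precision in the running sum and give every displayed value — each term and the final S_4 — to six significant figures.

Integral: ∫_4^17 x^4 dx = 283767.
½[f(4) + f(17)] = ½[256.000 + 83521.0] = 41888.5.
So far: 325655.
Correction k=1: B_{2}/2! · (f^{(1)}(17) − f^{(1)}(4)) = 1/12 · (19652.0 − 256.000) = 1616.33.
Partial sum through k=1: 327271.
Correction k=2: B_{4}/4! · (f^{(3)}(17) − f^{(3)}(4)) = −1/720 · (408.000 − 96.0000) = -0.433333.
Partial sum through k=2: 327271.
Correction k=3: B_{6}/6! · (f^{(5)}(17) − f^{(5)}(4)) = 1/30240 · (0.00000 − 0.00000) = 0.00000.
Partial sum through k=3: 327271.
Correction k=4: B_{8}/8! · (f^{(7)}(17) − f^{(7)}(4)) = −1/1209600 · (0.00000 − 0.00000) = 0.00000.

S_4 ≈ 327271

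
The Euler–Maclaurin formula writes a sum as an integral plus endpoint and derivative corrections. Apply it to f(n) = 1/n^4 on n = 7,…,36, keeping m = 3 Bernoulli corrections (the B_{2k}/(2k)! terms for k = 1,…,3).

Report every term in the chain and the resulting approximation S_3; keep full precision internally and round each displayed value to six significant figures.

S_3 ≈ 0.00119285

∫_7^36 1/x^4 dx evaluates to 0.000964673.
Endpoint term: (f(7) + f(36))/2 = (0.000416493 + 5.95374e-07)/2 = 0.000208544.
So far: 0.00117322.
Correction k=1: B_{2}/2! · (f^{(1)}(36) − f^{(1)}(7)) = 1/12 · (-6.61527e-08 − (-0.000237996)) = 1.98275e-05.
After k=1: 0.00119304.
Correction k=2: B_{4}/4! · (f^{(3)}(36) − f^{(3)}(7)) = −1/720 · (-1.53131e-09 − (-0.000145712)) = -2.02375e-07.
After k=2: 0.00119284.
Correction k=3: B_{6}/6! · (f^{(5)}(36) − f^{(5)}(7)) = 1/30240 · (-6.61678e-11 − (-0.000166528)) = 5.50687e-09.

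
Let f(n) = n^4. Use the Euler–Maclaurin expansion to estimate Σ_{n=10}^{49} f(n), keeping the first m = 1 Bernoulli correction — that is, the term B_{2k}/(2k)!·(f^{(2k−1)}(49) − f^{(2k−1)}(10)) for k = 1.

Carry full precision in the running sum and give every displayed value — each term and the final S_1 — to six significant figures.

S_1 ≈ 5.94013e+07

∫_10^49 x^4 dx evaluates to 5.64750e+07.
Endpoint term: (f(10) + f(49))/2 = (10000.0 + 5.76480e+06)/2 = 2.88740e+06.
Integral + boundary = 5.93625e+07.
Correction k=1: B_{2}/2! · (f^{(1)}(49) − f^{(1)}(10)) = 1/12 · (470596 − 4000.00) = 38883.0.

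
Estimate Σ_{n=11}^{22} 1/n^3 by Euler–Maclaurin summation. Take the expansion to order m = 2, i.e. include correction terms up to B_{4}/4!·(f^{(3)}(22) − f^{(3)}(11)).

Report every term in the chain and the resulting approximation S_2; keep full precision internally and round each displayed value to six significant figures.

S_2 ≈ 0.00353775

Integral: ∫_11^22 1/x^3 dx = 0.00309917.
½[f(11) + f(22)] = ½[0.000751315 + 9.39144e-05] = 0.000422615.
So far: 0.00352179.
Order-1 term: 1/12 · (-1.28065e-05 − (-0.000204904)) = 1.60081e-05.
After k=1: 0.00353780.
Order-2 term: −1/720 · (-5.29194e-07 − (-3.38684e-05)) = -4.63045e-08.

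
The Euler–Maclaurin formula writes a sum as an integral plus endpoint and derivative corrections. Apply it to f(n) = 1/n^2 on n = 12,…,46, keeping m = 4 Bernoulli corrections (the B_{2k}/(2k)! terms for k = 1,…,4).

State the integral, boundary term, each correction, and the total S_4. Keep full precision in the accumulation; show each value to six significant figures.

S_4 ≈ 0.0653973

The integral term ∫_12^46 1/x^2 dx = 0.0615942.
½[f(12) + f(46)] = ½[0.00694444 + 0.000472590] = 0.00370852.
So far: 0.0653027.
Order-1 term: 1/12 · (-2.05474e-05 − (-0.00115741)) = 9.47383e-05.
Running total after k=1: 0.0653975.
Order-2 term: −1/720 · (-1.16526e-07 − (-9.64506e-05)) = -1.33797e-07.
Running total after k=2: 0.0653973.
Order-3 term: 1/30240 · (-1.65207e-09 − (-2.00939e-05)) = 6.64425e-10.
Running total after k=3: 0.0653973.
Order-4 term: −1/1209600 · (-4.37220e-11 − (-7.81429e-06)) = -6.46019e-12.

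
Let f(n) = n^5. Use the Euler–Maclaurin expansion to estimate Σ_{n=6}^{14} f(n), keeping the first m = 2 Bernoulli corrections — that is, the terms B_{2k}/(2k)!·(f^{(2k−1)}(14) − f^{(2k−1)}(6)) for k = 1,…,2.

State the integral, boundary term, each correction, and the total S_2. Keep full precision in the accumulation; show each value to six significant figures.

S_2 ≈ 1.53540e+06

Integral: ∫_6^14 x^5 dx = 1.24715e+06.
½[f(6) + f(14)] = ½[7776.00 + 537824] = 272800.
So far: 1.51995e+06.
Order-1 term: 1/12 · (192080 − 6480.00) = 15466.7.
Partial sum through k=1: 1.53541e+06.
Order-2 term: −1/720 · (11760.0 − 2160.00) = -13.3333.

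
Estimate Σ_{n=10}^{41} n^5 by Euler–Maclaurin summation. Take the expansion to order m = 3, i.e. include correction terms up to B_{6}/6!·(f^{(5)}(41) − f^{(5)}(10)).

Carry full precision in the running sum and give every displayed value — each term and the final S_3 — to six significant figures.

∫_10^41 x^5 dx evaluates to 7.91517e+08.
½[f(10) + f(41)] = ½[100000 + 1.15856e+08] = 5.79781e+07.
So far: 8.49495e+08.
k=1: B_{2}/(2)! × [f^{(1)}(41) − f^{(1)}(10)] = 1/12 × (1.41288e+07 − 50000.0) = 1.17323e+06.
After k=1: 8.50669e+08.
k=2: B_{4}/(4)! × [f^{(3)}(41) − f^{(3)}(10)] = −1/720 × (100860 − 6000.00) = -131.750.
After k=2: 8.50669e+08.
k=3: B_{6}/(6)! × [f^{(5)}(41) − f^{(5)}(10)] = 1/30240 × (120.000 − 120.000) = 0.00000.

S_3 ≈ 8.50669e+08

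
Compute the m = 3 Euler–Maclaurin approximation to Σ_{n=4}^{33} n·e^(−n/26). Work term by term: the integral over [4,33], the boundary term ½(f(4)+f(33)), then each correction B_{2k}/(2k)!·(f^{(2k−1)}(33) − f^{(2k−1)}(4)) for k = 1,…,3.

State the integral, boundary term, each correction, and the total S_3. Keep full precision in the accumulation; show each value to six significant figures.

S_3 ≈ 243.933

The integral term ∫_4^33 x·e^(−x/26) dx = 237.648.
Endpoint term: (f(4) + f(33))/2 = (3.42962 + 9.27458)/2 = 6.35210.
Integral + boundary = 244.000.
Order-1 term: 1/12 · (-0.0756667 − 0.725496) = -0.0667635.
Partial sum through k=1: 243.933.
Order-2 term: −1/720 · (0.000719569 − 0.00360992) = 4.01437e-06.
Partial sum through k=2: 243.933.
Order-3 term: 1/30240 · (2.29448e-06 − 9.09262e-06) = -2.24806e-10.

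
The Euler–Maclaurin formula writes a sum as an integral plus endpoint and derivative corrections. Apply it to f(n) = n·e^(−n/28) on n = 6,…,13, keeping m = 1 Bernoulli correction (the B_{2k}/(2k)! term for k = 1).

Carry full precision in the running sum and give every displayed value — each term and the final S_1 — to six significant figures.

The integral term ∫_6^13 x·e^(−x/28) dx = 46.7617.
Endpoint term: (f(6) + f(13))/2 = (4.84271 + 8.17159)/2 = 6.50715.
Integral + boundary = 53.2689.
k=1: B_{2}/(2)! × [f^{(1)}(13) − f^{(1)}(6)] = 1/12 × (0.336741 − 0.634164) = -0.0247852.

S_1 ≈ 53.2441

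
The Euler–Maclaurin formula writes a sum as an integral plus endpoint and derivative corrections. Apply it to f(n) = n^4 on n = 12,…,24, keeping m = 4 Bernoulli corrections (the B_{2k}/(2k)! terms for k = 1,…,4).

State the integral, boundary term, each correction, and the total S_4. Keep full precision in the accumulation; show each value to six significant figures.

Integral: ∫_12^24 x^4 dx = 1.54276e+06.
½[f(12) + f(24)] = ½[20736.0 + 331776] = 176256.
Running total after boundary: 1.71901e+06.
Correction k=1: B_{2}/2! · (f^{(1)}(24) − f^{(1)}(12)) = 1/12 · (55296.0 − 6912.00) = 4032.00.
Partial sum through k=1: 1.72305e+06.
Correction k=2: B_{4}/4! · (f^{(3)}(24) − f^{(3)}(12)) = −1/720 · (576.000 − 288.000) = -0.400000.
Partial sum through k=2: 1.72305e+06.
Correction k=3: B_{6}/6! · (f^{(5)}(24) − f^{(5)}(12)) = 1/30240 · (0.00000 − 0.00000) = 0.00000.
Partial sum through k=3: 1.72305e+06.
Correction k=4: B_{8}/8! · (f^{(7)}(24) − f^{(7)}(12)) = −1/1209600 · (0.00000 − 0.00000) = 0.00000.

S_4 ≈ 1.72305e+06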